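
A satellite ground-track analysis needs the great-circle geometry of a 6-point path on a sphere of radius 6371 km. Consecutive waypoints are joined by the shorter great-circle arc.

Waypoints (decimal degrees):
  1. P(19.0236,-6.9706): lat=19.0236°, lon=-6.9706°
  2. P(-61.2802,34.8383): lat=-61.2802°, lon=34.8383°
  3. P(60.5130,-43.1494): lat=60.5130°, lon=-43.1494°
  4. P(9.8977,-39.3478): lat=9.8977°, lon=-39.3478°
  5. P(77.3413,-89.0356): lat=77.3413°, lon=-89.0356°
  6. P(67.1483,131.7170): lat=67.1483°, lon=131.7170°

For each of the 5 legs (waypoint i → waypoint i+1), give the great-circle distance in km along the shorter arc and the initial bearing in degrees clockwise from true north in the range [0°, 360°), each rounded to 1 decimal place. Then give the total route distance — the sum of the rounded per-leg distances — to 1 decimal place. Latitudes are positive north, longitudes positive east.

Leg 1: dist=9671.3 km, bearing=161.3°
Leg 2: dist=15075.1 km, bearing=316.5°
Leg 3: dist=5637.0 km, bearing=175.2°
Leg 4: dist=8017.0 km, bearing=349.9°
Leg 5: dist=3716.3 km, bearing=332.6°
Total: 42116.7 km

Leg 1: φ1=0.3320245, φ2=-1.0695413, Δφ=-1.4015657, Δλ=0.7297030 rad; a=sin²(Δφ/2)+cosφ1·cosφ2·sin²(Δλ/2)=0.4736243957; c=2·atan2(√a, √(1-a))=1.518020623; dist=6371·c=9671.309 ≈ 9671.3 km; running total=9671.3 km
Leg 1 bearing: y=sinΔλ·cosφ2=0.32034221, x=cosφ1·sinφ2-sinφ1·cosφ2·cosΔλ=-0.94583200; θ=atan2(y, x)=161.2894° ≈ 161.3°
Leg 2: φ1=-1.0695413, φ2=1.0561511, Δφ=2.1256923, Δλ=-1.3611421 rad; a=sin²(Δφ/2)+cosφ1·cosφ2·sin²(Δλ/2)=0.8570780479; c=2·atan2(√a, √(1-a))=2.366214090; dist=6371·c=15075.14997 ≈ 15075.1 km; running total=24746.4 km
Leg 2 bearing: y=sinΔλ·cosφ2=-0.48144777, x=cosφ1·sinφ2-sinφ1·cosφ2·cosΔλ=0.50812313; θ=atan2(y, x)=-43.4559° <0 so +360° → 316.5441° ≈ 316.5°
Leg 3: φ1=1.0561511, φ2=0.1727475, Δφ=-0.8834036, Δλ=0.0663504 rad; a=sin²(Δφ/2)+cosφ1·cosφ2·sin²(Δλ/2)=0.1832714110; c=2·atan2(√a, √(1-a))=0.884783321; dist=6371·c=5636.955 ≈ 5637.0 km; running total=30383.4 km
Leg 3 bearing: y=sinΔλ·cosφ2=0.06531494, x=cosφ1·sinφ2-sinφ1·cosφ2·cosΔλ=-0.77101619; θ=atan2(y, x)=175.1579° ≈ 175.2°
Leg 4: φ1=0.1727475, φ2=1.3498603, Δφ=1.1771129, Δλ=-0.8672157 rad; a=sin²(Δφ/2)+cosφ1·cosφ2·sin²(Δλ/2)=0.3463118701; c=2·atan2(√a, √(1-a))=1.258361749; dist=6371·c=8017.023 ≈ 8017.0 km; running total=38400.4 km
Leg 4 bearing: y=sinΔλ·cosφ2=-0.16710321, x=cosφ1·sinφ2-sinφ1·cosφ2·cosΔλ=0.93680113; θ=atan2(y, x)=-10.1138° <0 so +360° → 349.8862° ≈ 349.9°
Leg 5: φ1=1.3498603, φ2=1.1719589, Δφ=-0.1779014, Δλ=3.8528597 rad; a=sin²(Δφ/2)+cosφ1·cosφ2·sin²(Δλ/2)=0.0826776475; c=2·atan2(√a, √(1-a))=0.583308923; dist=6371·c=3716.261 ≈ 3716.3 km; running total=42116.7 km
Leg 5 bearing: y=sinΔλ·cosφ2=-0.25351081, x=cosφ1·sinφ2-sinφ1·cosφ2·cosΔλ=0.48897902; θ=atan2(y, x)=-27.4044° <0 so +360° → 332.5956° ≈ 332.6°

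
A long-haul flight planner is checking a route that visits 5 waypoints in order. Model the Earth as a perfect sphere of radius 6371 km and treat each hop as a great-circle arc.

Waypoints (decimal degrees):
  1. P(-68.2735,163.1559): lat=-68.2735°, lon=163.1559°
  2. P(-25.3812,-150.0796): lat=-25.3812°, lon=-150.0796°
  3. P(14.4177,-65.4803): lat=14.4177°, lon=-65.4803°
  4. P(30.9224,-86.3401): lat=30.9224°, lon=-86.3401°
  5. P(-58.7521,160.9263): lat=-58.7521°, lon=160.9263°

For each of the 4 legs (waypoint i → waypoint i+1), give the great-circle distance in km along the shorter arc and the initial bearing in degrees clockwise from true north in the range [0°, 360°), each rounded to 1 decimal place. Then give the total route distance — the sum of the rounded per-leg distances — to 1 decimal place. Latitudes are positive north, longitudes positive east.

Leg 1: φ1=-1.1915974, φ2=-0.4429855, Δφ=0.7486119, Δλ=-5.4669908 rad; a=sin²(Δφ/2)+cosφ1·cosφ2·sin²(Δλ/2)=0.1863582125; c=2·atan2(√a, √(1-a))=0.892736039; dist=6371·c=5687.621 ≈ 5687.6 km; running total=5687.6 km
Leg 1 bearing: y=sinΔλ·cosφ2=0.65822232, x=cosφ1·sinφ2-sinφ1·cosφ2·cosΔλ=0.41624355; θ=atan2(y, x)=57.6918° ≈ 57.7°
Leg 2: φ1=-0.4429855, φ2=0.2516363, Δφ=0.6946218, Δλ=1.4765363 rad; a=sin²(Δφ/2)+cosφ1·cosφ2·sin²(Δλ/2)=0.5121844294; c=2·atan2(√a, √(1-a))=1.595167598; dist=6371·c=10162.813 ≈ 10162.8 km; running total=15850.4 km
Leg 2 bearing: y=sinΔλ·cosφ2=0.96420691, x=cosφ1·sinφ2-sinφ1·cosφ2·cosΔλ=0.26402877; θ=atan2(y, x)=74.6861° ≈ 74.7°
Leg 3: φ1=0.2516363, φ2=0.5396977, Δφ=0.2880614, Δλ=-0.3640722 rad; a=sin²(Δφ/2)+cosφ1·cosφ2·sin²(Δλ/2)=0.0478308993; c=2·atan2(√a, √(1-a))=0.440969707; dist=6371·c=2809.418 ≈ 2809.4 km; running total=18659.8 km
Leg 3 bearing: y=sinΔλ·cosφ2=-0.30547034, x=cosφ1·sinφ2-sinφ1·cosφ2·cosΔλ=0.29809443; θ=atan2(y, x)=-45.7002° <0 so +360° → 314.2998° ≈ 314.3°
Leg 4: φ1=0.5396977, φ2=-1.0254176, Δφ=-1.5651153, Δλ=4.3156128 rad; a=sin²(Δφ/2)+cosφ1·cosφ2·sin²(Δλ/2)=0.8056509172; c=2·atan2(√a, √(1-a))=2.228500856; dist=6371·c=14197.779 ≈ 14197.8 km; running total=32857.6 km
Leg 4 bearing: y=sinΔλ·cosφ2=-0.47844171, x=cosφ1·sinφ2-sinφ1·cosφ2·cosΔλ=-0.63039956; θ=atan2(y, x)=-142.8033° <0 so +360° → 217.1967° ≈ 217.2°

Leg 1: dist=5687.6 km, bearing=57.7°
Leg 2: dist=10162.8 km, bearing=74.7°
Leg 3: dist=2809.4 km, bearing=314.3°
Leg 4: dist=14197.8 km, bearing=217.2°
Total: 32857.6 km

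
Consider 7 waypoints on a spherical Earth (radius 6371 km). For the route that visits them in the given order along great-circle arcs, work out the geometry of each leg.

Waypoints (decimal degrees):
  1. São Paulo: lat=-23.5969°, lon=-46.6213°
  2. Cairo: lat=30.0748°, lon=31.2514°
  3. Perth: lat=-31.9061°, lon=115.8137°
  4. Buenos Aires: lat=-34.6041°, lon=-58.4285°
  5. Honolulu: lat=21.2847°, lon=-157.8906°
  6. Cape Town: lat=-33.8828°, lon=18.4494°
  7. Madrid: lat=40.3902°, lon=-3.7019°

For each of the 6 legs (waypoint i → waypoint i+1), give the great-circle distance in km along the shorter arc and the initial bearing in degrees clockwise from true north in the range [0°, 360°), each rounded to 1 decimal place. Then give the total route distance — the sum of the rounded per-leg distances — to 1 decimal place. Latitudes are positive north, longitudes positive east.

Leg 1: dist=10224.2 km, bearing=57.8°
Leg 2: dist=11259.5 km, bearing=120.5°
Leg 3: dist=12595.0 km, bearing=185.2°
Leg 4: dist=12165.2 km, bearing=283.0°
Leg 5: dist=18568.9 km, bearing=166.4°
Leg 6: dist=8565.7 km, bearing=342.9°
Total: 73378.5 km

Leg 1: φ1=-0.4118436, φ2=0.5249043, Δφ=0.9367479, Δλ=1.3591350 rad; a=sin²(Δφ/2)+cosφ1·cosφ2·sin²(Δλ/2)=0.5170011932; c=2·atan2(√a, √(1-a))=1.604805269; dist=6371·c=10224.214 ≈ 10224.2 km; running total=10224.2 km
Leg 1 bearing: y=sinΔλ·cosφ2=0.84605962, x=cosφ1·sinφ2-sinφ1·cosφ2·cosΔλ=0.53200278; θ=atan2(y, x)=57.8383° ≈ 57.8°
Leg 2: φ1=0.5249043, φ2=-0.5568665, Δφ=-1.0817708, Δλ=1.4758906 rad; a=sin²(Δφ/2)+cosφ1·cosφ2·sin²(Δλ/2)=0.5976229556; c=2·atan2(√a, √(1-a))=1.767304508; dist=6371·c=11259.497 ≈ 11259.5 km; running total=21483.7 km
Leg 2 bearing: y=sinΔλ·cosφ2=0.84509516, x=cosφ1·sinφ2-sinφ1·cosφ2·cosΔλ=-0.49768787; θ=atan2(y, x)=120.4944° ≈ 120.5°
Leg 3: φ1=-0.5568665, φ2=-0.6039555, Δφ=-0.0470890, Δλ=-3.0411001 rad; a=sin²(Δφ/2)+cosφ1·cosφ2·sin²(Δλ/2)=0.6975302884; c=2·atan2(√a, √(1-a))=1.976930118; dist=6371·c=12595.022 ≈ 12595.0 km; running total=34078.7 km
Leg 3 bearing: y=sinΔλ·cosφ2=-0.08257585, x=cosφ1·sinφ2-sinφ1·cosφ2·cosΔλ=-0.91493626; θ=atan2(y, x)=-174.8428° <0 so +360° → 185.1572° ≈ 185.2°
Leg 4: φ1=-0.6039555, φ2=0.3714881, Δφ=0.9754436, Δλ=-1.7359411 rad; a=sin²(Δφ/2)+cosφ1·cosφ2·sin²(Δλ/2)=0.6661165259; c=2·atan2(√a, √(1-a))=1.909466452; dist=6371·c=12165.211 ≈ 12165.2 km; running total=46243.9 km
Leg 4 bearing: y=sinΔλ·cosφ2=-0.91911081, x=cosφ1·sinφ2-sinφ1·cosφ2·cosΔλ=0.21179358; θ=atan2(y, x)=-77.0237° <0 so +360° → 282.9763° ≈ 283.0°
Leg 5: φ1=0.3714881, φ2=-0.5913664, Δφ=-0.9628545, Δλ=3.0777136 rad; a=sin²(Δφ/2)+cosφ1·cosφ2·sin²(Δλ/2)=0.9871731402; c=2·atan2(√a, √(1-a))=2.914594144; dist=6371·c=18568.879 ≈ 18568.9 km; running total=64812.8 km
Leg 5 bearing: y=sinΔλ·cosφ2=0.05299503, x=cosφ1·sinφ2-sinφ1·cosφ2·cosΔλ=-0.21872552; θ=atan2(y, x)=166.3803° ≈ 166.4°
Leg 6: φ1=-0.5913664, φ2=0.7049420, Δφ=1.2963084, Δλ=-0.3866131 rad; a=sin²(Δφ/2)+cosφ1·cosφ2·sin²(Δλ/2)=0.3878077588; c=2·atan2(√a, √(1-a))=1.344484960; dist=6371·c=8565.714 ≈ 8565.7 km; running total=73378.5 km
Leg 6 bearing: y=sinΔλ·cosφ2=-0.28718262, x=cosφ1·sinφ2-sinφ1·cosφ2·cosΔλ=0.93122379; θ=atan2(y, x)=-17.1394° <0 so +360° → 342.8606° ≈ 342.9°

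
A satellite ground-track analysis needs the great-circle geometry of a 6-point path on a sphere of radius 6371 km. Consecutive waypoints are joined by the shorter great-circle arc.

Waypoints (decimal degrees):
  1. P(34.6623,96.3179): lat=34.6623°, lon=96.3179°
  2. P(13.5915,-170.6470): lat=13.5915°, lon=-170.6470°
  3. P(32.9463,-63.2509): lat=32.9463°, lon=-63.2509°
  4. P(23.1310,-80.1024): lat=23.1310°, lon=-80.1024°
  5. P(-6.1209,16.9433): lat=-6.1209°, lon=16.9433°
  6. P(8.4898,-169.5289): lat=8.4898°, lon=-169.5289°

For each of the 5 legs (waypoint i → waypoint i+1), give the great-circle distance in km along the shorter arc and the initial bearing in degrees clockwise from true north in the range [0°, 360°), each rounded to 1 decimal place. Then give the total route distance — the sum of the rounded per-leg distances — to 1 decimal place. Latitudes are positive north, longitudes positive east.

Leg 1: dist=9424.9 km, bearing=77.1°
Leg 2: dist=10748.7 km, bearing=53.7°
Leg 3: dist=1977.3 km, bearing=240.8°
Leg 4: dist=10992.9 km, bearing=92.9°
Leg 5: dist=19254.3 km, bearing=69.4°
Total: 52398.1 km

Leg 1: φ1=0.6049713, φ2=0.2372164, Δφ=-0.3677548, Δλ=-4.6594165 rad; a=sin²(Δφ/2)+cosφ1·cosφ2·sin²(Δλ/2)=0.4543392663; c=2·atan2(√a, √(1-a))=1.479347450; dist=6371·c=9424.923 ≈ 9424.9 km; running total=9424.9 km
Leg 1 bearing: y=sinΔλ·cosφ2=0.97063244, x=cosφ1·sinφ2-sinφ1·cosφ2·cosΔλ=0.22256022; θ=atan2(y, x)=77.0857° ≈ 77.1°
Leg 2: φ1=0.2372164, φ2=0.5750214, Δφ=0.3378050, Δλ=1.8744155 rad; a=sin²(Δφ/2)+cosφ1·cosφ2·sin²(Δλ/2)=0.5580321937; c=2·atan2(√a, √(1-a))=1.687122889; dist=6371·c=10748.660 ≈ 10748.7 km; running total=20173.6 km
Leg 2 bearing: y=sinΔλ·cosφ2=0.80079711, x=cosφ1·sinφ2-sinφ1·cosφ2·cosΔλ=0.58758238; θ=atan2(y, x)=53.7308° ≈ 53.7°
Leg 3: φ1=0.5750214, φ2=0.4037121, Δφ=-0.1713093, Δλ=-0.2941142 rad; a=sin²(Δφ/2)+cosφ1·cosφ2·sin²(Δλ/2)=0.0238878470; c=2·atan2(√a, √(1-a))=0.310357974; dist=6371·c=1977.291 ≈ 1977.3 km; running total=22150.9 km
Leg 3 bearing: y=sinΔλ·cosφ2=-0.26658747, x=cosφ1·sinφ2-sinφ1·cosφ2·cosΔλ=-0.14899662; θ=atan2(y, x)=-119.2010° <0 so +360° → 240.7990° ≈ 240.8°
Leg 4: φ1=0.4037121, φ2=-0.1068299, Δφ=-0.5105420, Δλ=1.6937670 rad; a=sin²(Δφ/2)+cosφ1·cosφ2·sin²(Δλ/2)=0.5770218930; c=2·atan2(√a, √(1-a))=1.725455942; dist=6371·c=10992.880 ≈ 10992.9 km; running total=33143.8 km
Leg 4 bearing: y=sinΔλ·cosφ2=0.98679080, x=cosφ1·sinφ2-sinφ1·cosφ2·cosΔλ=-0.05014416; θ=atan2(y, x)=92.9090° ≈ 92.9°
Leg 5: φ1=-0.1068299, φ2=0.1481750, Δφ=0.2550048, Δλ=-3.2545539 rad; a=sin²(Δφ/2)+cosφ1·cosφ2·sin²(Δλ/2)=0.9964389257; c=2·atan2(√a, √(1-a))=3.022172230; dist=6371·c=19254.259 ≈ 19254.3 km; running total=52398.1 km
Leg 5 bearing: y=sinΔλ·cosφ2=0.11148594, x=cosφ1·sinφ2-sinφ1·cosφ2·cosΔλ=0.04200545; θ=atan2(y, x)=69.3547° ≈ 69.4°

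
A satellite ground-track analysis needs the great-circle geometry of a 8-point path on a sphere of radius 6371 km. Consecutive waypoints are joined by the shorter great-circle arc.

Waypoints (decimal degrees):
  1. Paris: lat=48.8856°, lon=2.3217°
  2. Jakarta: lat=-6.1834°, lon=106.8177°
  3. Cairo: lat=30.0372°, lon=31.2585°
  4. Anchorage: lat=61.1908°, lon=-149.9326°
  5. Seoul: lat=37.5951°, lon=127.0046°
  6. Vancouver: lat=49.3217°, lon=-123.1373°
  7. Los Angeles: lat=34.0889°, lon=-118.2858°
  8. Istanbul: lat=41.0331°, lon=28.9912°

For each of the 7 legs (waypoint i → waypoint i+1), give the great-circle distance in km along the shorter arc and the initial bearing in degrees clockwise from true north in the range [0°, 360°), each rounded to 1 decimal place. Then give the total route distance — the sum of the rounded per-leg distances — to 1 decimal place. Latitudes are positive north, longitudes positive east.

Leg 1: dist=11583.1 km, bearing=83.1°
Leg 2: dist=8979.2 km, bearing=301.9°
Leg 3: dist=9870.4 km, bearing=0.6°
Leg 4: dist=6060.3 km, bearing=285.0°
Leg 5: dist=8151.4 km, bearing=39.8°
Leg 6: dist=1740.1 km, bearing=165.0°
Leg 7: dist=11015.9 km, bearing=24.4°
Total: 57400.4 km

Leg 1: φ1=0.8532147, φ2=-0.1079207, Δφ=-0.9611354, Δλ=1.8237993 rad; a=sin²(Δφ/2)+cosφ1·cosφ2·sin²(Δλ/2)=0.6223942544; c=2·atan2(√a, √(1-a))=1.818097886; dist=6371·c=11583.102 ≈ 11583.1 km; running total=11583.1 km
Leg 1 bearing: y=sinΔλ·cosφ2=0.96253254, x=cosφ1·sinφ2-sinφ1·cosφ2·cosΔλ=0.11666061; θ=atan2(y, x)=83.0894° ≈ 83.1°
Leg 2: φ1=-0.1079207, φ2=0.5242480, Δφ=0.6321687, Δλ=-1.3187568 rad; a=sin²(Δφ/2)+cosφ1·cosφ2·sin²(Δλ/2)=0.4196420914; c=2·atan2(√a, √(1-a))=1.409380472; dist=6371·c=8979.163 ≈ 8979.2 km; running total=20562.3 km
Leg 2 bearing: y=sinΔλ·cosφ2=-0.83834949, x=cosφ1·sinφ2-sinφ1·cosφ2·cosΔλ=0.52090359; θ=atan2(y, x)=-58.1455° <0 so +360° → 301.8545° ≈ 301.9°
Leg 3: φ1=0.5242480, φ2=1.0679809, Δφ=0.5437329, Δλ=-3.1623813 rad; a=sin²(Δφ/2)+cosφ1·cosφ2·sin²(Δλ/2)=0.4892394280; c=2·atan2(√a, √(1-a))=1.549273521; dist=6371·c=9870.422 ≈ 9870.4 km; running total=30432.7 km
Leg 3 bearing: y=sinΔλ·cosφ2=0.01001720, x=cosφ1·sinφ2-sinφ1·cosφ2·cosΔλ=0.99971821; θ=atan2(y, x)=0.5741° ≈ 0.6°
Leg 4: φ1=1.0679809, φ2=0.6561583, Δφ=-0.4118227, Δλ=4.8334660 rad; a=sin²(Δφ/2)+cosφ1·cosφ2·sin²(Δλ/2)=0.2096574694; c=2·atan2(√a, √(1-a))=0.951226423; dist=6371·c=6060.264 ≈ 6060.3 km; running total=36493.0 km
Leg 4 bearing: y=sinΔλ·cosφ2=-0.78654119, x=cosφ1·sinφ2-sinφ1·cosφ2·cosΔλ=0.21013761; θ=atan2(y, x)=-75.0418° <0 so +360° → 284.9582° ≈ 285.0°
Leg 5: φ1=0.6561583, φ2=0.8608261, Δφ=0.2046678, Δλ=-4.3657998 rad; a=sin²(Δφ/2)+cosφ1·cosφ2·sin²(Δλ/2)=0.3563825284; c=2·atan2(√a, √(1-a))=1.279457445; dist=6371·c=8151.423 ≈ 8151.4 km; running total=44644.4 km
Leg 5 bearing: y=sinΔλ·cosφ2=0.61305244, x=cosφ1·sinφ2-sinφ1·cosφ2·cosΔλ=0.73597744; θ=atan2(y, x)=39.7935° ≈ 39.8°
Leg 6: φ1=0.8608261, φ2=0.5949635, Δφ=-0.2658625, Δλ=0.0846746 rad; a=sin²(Δφ/2)+cosφ1·cosφ2·sin²(Δλ/2)=0.0185338829; c=2·atan2(√a, √(1-a))=0.273126564; dist=6371·c=1740.089 ≈ 1740.1 km; running total=46384.5 km
Leg 6 bearing: y=sinΔλ·cosφ2=0.07004115, x=cosφ1·sinφ2-sinφ1·cosφ2·cosΔλ=-0.26049136; θ=atan2(y, x)=164.9502° ≈ 165.0°
Leg 7: φ1=0.5949635, φ2=0.7161627, Δφ=0.1211992, Δλ=2.5704686 rad; a=sin²(Δφ/2)+cosφ1·cosφ2·sin²(Δλ/2)=0.5788079548; c=2·atan2(√a, √(1-a))=1.729072244; dist=6371·c=11015.919 ≈ 11015.9 km; running total=57400.4 km
Leg 7 bearing: y=sinΔλ·cosφ2=0.40777451, x=cosφ1·sinφ2-sinφ1·cosφ2·cosΔλ=0.89937599; θ=atan2(y, x)=24.3894° ≈ 24.4°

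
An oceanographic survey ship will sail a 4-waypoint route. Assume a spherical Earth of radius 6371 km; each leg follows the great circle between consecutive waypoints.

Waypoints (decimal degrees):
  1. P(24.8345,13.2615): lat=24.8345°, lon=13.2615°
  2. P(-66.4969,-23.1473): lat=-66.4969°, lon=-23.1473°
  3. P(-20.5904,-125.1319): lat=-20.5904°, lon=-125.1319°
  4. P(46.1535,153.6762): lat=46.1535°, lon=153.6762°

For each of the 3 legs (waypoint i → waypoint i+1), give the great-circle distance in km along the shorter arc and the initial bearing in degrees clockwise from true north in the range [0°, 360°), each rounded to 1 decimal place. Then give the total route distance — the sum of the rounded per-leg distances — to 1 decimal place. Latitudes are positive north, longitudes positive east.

Leg 1: φ1=0.4334438, φ2=-1.1605898, Δφ=-1.5940336, Δλ=-0.6354534 rad; a=sin²(Δφ/2)+cosφ1·cosφ2·sin²(Δλ/2)=0.5469404929; c=2·atan2(√a, √(1-a))=1.664815768; dist=6371·c=10606.541 ≈ 10606.5 km; running total=10606.5 km
Leg 1 bearing: y=sinΔλ·cosφ2=-0.23670397, x=cosφ1·sinφ2-sinφ1·cosφ2·cosΔλ=-0.96703547; θ=atan2(y, x)=-166.2460° <0 so +360° → 193.7540° ≈ 193.8°
Leg 2: φ1=-1.1605898, φ2=-0.3593703, Δφ=0.8012196, Δλ=-1.7799671 rad; a=sin²(Δφ/2)+cosφ1·cosφ2·sin²(Δλ/2)=0.3775057602; c=2·atan2(√a, √(1-a))=1.323288517; dist=6371·c=8430.671 ≈ 8430.7 km; running total=19037.2 km
Leg 2 bearing: y=sinΔλ·cosφ2=-0.91571432, x=cosφ1·sinφ2-sinφ1·cosφ2·cosΔλ=-0.31850892; θ=atan2(y, x)=-109.1790° <0 so +360° → 250.8210° ≈ 250.8°
Leg 3: φ1=-0.3593703, φ2=0.8055305, Δφ=1.1649008, Δλ=4.8661193 rad; a=sin²(Δφ/2)+cosφ1·cosφ2·sin²(Δλ/2)=0.5771681046; c=2·atan2(√a, √(1-a))=1.725751904; dist=6371·c=10994.765 ≈ 10994.8 km; running total=30032.0 km
Leg 3 bearing: y=sinΔλ·cosφ2=-0.68455918, x=cosφ1·sinφ2-sinφ1·cosφ2·cosΔλ=0.71243179; θ=atan2(y, x)=-43.8570° <0 so +360° → 316.1430° ≈ 316.1°

Leg 1: dist=10606.5 km, bearing=193.8°
Leg 2: dist=8430.7 km, bearing=250.8°
Leg 3: dist=10994.8 km, bearing=316.1°
Total: 30032.0 km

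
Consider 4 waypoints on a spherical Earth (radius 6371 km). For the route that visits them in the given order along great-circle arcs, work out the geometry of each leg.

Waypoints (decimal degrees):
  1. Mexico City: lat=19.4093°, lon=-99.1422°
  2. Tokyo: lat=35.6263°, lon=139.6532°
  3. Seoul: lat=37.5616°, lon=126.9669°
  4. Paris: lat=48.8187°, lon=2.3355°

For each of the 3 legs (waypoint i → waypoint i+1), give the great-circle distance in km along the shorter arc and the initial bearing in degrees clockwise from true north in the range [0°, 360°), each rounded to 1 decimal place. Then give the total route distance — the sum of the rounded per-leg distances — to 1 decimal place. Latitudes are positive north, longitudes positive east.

Leg 1: dist=11313.9 km, bearing=314.8°
Leg 2: dist=1151.9 km, bearing=284.5°
Leg 3: dist=8969.6 km, bearing=326.7°
Total: 21435.4 km

Leg 1: φ1=0.3387562, φ2=0.6217962, Δφ=0.2830400, Δλ=4.1677660 rad; a=sin²(Δφ/2)+cosφ1·cosφ2·sin²(Δλ/2)=0.6018103287; c=2·atan2(√a, √(1-a))=1.775850969; dist=6371·c=11313.947 ≈ 11313.9 km; running total=11313.9 km
Leg 1 bearing: y=sinΔλ·cosφ2=-0.69523489, x=cosφ1·sinφ2-sinφ1·cosφ2·cosΔλ=0.68933814; θ=atan2(y, x)=-45.2440° <0 so +360° → 314.7560° ≈ 314.8°
Leg 2: φ1=0.6217962, φ2=0.6555736, Δφ=0.0337774, Δλ=-0.2214177 rad; a=sin²(Δφ/2)+cosφ1·cosφ2·sin²(Δλ/2)=0.0081502093; c=2·atan2(√a, √(1-a))=0.180803186; dist=6371·c=1151.897 ≈ 1151.9 km; running total=12465.8 km
Leg 2 bearing: y=sinΔλ·cosφ2=-0.17408682, x=cosφ1·sinφ2-sinφ1·cosφ2·cosΔλ=0.04504345; θ=atan2(y, x)=-75.4934° <0 so +360° → 284.5066° ≈ 284.5°
Leg 3: φ1=0.6555736, φ2=0.8520471, Δφ=0.1964735, Δλ=-2.1752283 rad; a=sin²(Δφ/2)+cosφ1·cosφ2·sin²(Δλ/2)=0.4189031252; c=2·atan2(√a, √(1-a))=1.407882891; dist=6371·c=8969.622 ≈ 8969.6 km; running total=21435.4 km
Leg 3 bearing: y=sinΔλ·cosφ2=-0.54178410, x=cosφ1·sinφ2-sinφ1·cosφ2·cosΔλ=0.82472006; θ=atan2(y, x)=-33.3021° <0 so +360° → 326.6979° ≈ 326.7°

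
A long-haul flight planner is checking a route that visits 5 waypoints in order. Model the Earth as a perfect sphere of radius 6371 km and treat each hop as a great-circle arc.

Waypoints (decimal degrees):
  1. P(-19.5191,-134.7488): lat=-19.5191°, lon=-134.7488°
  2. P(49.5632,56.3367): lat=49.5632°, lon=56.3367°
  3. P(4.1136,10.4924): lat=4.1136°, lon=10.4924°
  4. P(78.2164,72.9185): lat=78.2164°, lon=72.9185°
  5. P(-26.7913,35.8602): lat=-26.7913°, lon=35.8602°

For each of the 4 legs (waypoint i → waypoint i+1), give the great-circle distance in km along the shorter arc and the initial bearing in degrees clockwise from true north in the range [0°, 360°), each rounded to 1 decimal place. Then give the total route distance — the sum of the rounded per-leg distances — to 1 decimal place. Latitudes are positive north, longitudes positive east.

Leg 1: φ1=-0.3406726, φ2=0.8650410, Δφ=1.2057136, Δλ=3.3350711 rad; a=sin²(Δφ/2)+cosφ1·cosφ2·sin²(Δλ/2)=0.9271168242; c=2·atan2(√a, √(1-a))=2.594871309; dist=6371·c=16531.925 ≈ 16531.9 km; running total=16531.9 km
Leg 1 bearing: y=sinΔλ·cosφ2=-0.12471038, x=cosφ1·sinφ2-sinφ1·cosφ2·cosΔλ=0.50471001; θ=atan2(y, x)=-13.8794° <0 so +360° → 346.1206° ≈ 346.1°
Leg 2: φ1=0.8650410, φ2=0.0717959, Δφ=-0.7932452, Δλ=-0.8001340 rad; a=sin²(Δφ/2)+cosφ1·cosφ2·sin²(Δλ/2)=0.2473688574; c=2·atan2(√a, √(1-a))=1.041110454; dist=6371·c=6632.915 ≈ 6632.9 km; running total=23164.8 km
Leg 2 bearing: y=sinΔλ·cosφ2=-0.71560112, x=cosφ1·sinφ2-sinφ1·cosφ2·cosΔλ=-0.48231220; θ=atan2(y, x)=-123.9798° <0 so +360° → 236.0202° ≈ 236.0°
Leg 3: φ1=0.0717959, φ2=1.3651337, Δφ=1.2933378, Δλ=1.0895410 rad; a=sin²(Δφ/2)+cosφ1·cosφ2·sin²(Δλ/2)=0.4177455589; c=2·atan2(√a, √(1-a))=1.405536238; dist=6371·c=8954.671 ≈ 8954.7 km; running total=32119.5 km
Leg 3 bearing: y=sinΔλ·cosφ2=0.18101990, x=cosφ1·sinφ2-sinφ1·cosφ2·cosΔλ=0.96962293; θ=atan2(y, x)=10.5749° ≈ 10.6°
Leg 4: φ1=1.3651337, φ2=-0.4675964, Δφ=-1.8327301, Δλ=-0.6467894 rad; a=sin²(Δφ/2)+cosφ1·cosφ2·sin²(Δλ/2)=0.6478840648; c=2·atan2(√a, √(1-a))=1.871055851; dist=6371·c=11920.497 ≈ 11920.5 km; running total=44040.0 km
Leg 4 bearing: y=sinΔλ·cosφ2=-0.53793787, x=cosφ1·sinφ2-sinφ1·cosφ2·cosΔλ=-0.78939474; θ=atan2(y, x)=-145.7273° <0 so +360° → 214.2727° ≈ 214.3°

Leg 1: dist=16531.9 km, bearing=346.1°
Leg 2: dist=6632.9 km, bearing=236.0°
Leg 3: dist=8954.7 km, bearing=10.6°
Leg 4: dist=11920.5 km, bearing=214.3°
Total: 44040.0 km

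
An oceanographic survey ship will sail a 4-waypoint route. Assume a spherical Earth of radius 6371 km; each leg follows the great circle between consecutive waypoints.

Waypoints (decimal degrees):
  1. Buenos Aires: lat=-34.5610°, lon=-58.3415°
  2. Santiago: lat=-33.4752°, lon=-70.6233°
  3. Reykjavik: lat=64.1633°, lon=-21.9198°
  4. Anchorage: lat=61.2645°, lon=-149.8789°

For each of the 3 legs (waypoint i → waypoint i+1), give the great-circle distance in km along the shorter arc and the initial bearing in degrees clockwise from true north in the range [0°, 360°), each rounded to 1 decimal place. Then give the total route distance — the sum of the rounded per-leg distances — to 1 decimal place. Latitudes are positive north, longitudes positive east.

Leg 1: dist=1137.7 km, bearing=272.6°
Leg 2: dist=11660.4 km, bearing=19.8°
Leg 3: dist=5412.5 km, bearing=329.7°
Total: 18210.6 km

Leg 1: φ1=-0.6032032, φ2=-0.5842525, Δφ=0.0189508, Δλ=-0.2143578 rad; a=sin²(Δφ/2)+cosφ1·cosφ2·sin²(Δλ/2)=0.0079504893; c=2·atan2(√a, √(1-a))=0.178568185; dist=6371·c=1137.658 ≈ 1137.7 km; running total=1137.7 km
Leg 1 bearing: y=sinΔλ·cosφ2=-0.17743501, x=cosφ1·sinφ2-sinφ1·cosφ2·cosΔλ=0.00811996; θ=atan2(y, x)=-87.3798° <0 so +360° → 272.6202° ≈ 272.6°
Leg 2: φ1=-0.5842525, φ2=1.1198608, Δφ=1.7041133, Δλ=0.8500364 rad; a=sin²(Δφ/2)+cosφ1·cosφ2·sin²(Δλ/2)=0.6282672929; c=2·atan2(√a, √(1-a))=1.830231415; dist=6371·c=11660.404 ≈ 11660.4 km; running total=12798.1 km
Leg 2 bearing: y=sinΔλ·cosφ2=0.32742426, x=cosφ1·sinφ2-sinφ1·cosφ2·cosΔλ=0.90938625; θ=atan2(y, x)=19.8014° ≈ 19.8°
Leg 3: φ1=1.1198608, φ2=1.0692672, Δφ=-0.0505936, Δλ=-2.2333076 rad; a=sin²(Δφ/2)+cosφ1·cosφ2·sin²(Δλ/2)=0.1698390814; c=2·atan2(√a, √(1-a))=0.849549092; dist=6371·c=5412.477 ≈ 5412.5 km; running total=18210.6 km
Leg 3 bearing: y=sinΔλ·cosφ2=-0.37906066, x=cosφ1·sinφ2-sinφ1·cosφ2·cosΔλ=0.64829629; θ=atan2(y, x)=-30.3149° <0 so +360° → 329.6851° ≈ 329.7°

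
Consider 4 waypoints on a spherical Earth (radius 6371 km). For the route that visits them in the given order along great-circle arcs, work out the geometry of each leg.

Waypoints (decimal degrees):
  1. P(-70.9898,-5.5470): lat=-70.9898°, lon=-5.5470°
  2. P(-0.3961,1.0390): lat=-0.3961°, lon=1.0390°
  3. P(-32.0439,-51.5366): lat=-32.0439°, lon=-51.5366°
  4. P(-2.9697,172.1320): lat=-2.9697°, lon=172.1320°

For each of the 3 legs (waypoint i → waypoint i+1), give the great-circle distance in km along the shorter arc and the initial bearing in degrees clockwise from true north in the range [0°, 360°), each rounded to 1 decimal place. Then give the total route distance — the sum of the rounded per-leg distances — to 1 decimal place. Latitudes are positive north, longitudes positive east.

Leg 1: dist=7864.2 km, bearing=7.0°
Leg 2: dist=6532.7 km, bearing=231.9°
Leg 3: dist=13987.3 km, bearing=238.2°
Total: 28384.2 km

Leg 1: φ1=-1.2390057, φ2=-0.0069132, Δφ=1.2320925, Δλ=0.1149474 rad; a=sin²(Δφ/2)+cosφ1·cosφ2·sin²(Δλ/2)=0.3349423498; c=2·atan2(√a, √(1-a))=1.234370606; dist=6371·c=7864.175 ≈ 7864.2 km; running total=7864.2 km
Leg 1 bearing: y=sinΔλ·cosφ2=0.11469168, x=cosφ1·sinφ2-sinφ1·cosφ2·cosΔλ=0.93694701; θ=atan2(y, x)=6.9789° ≈ 7.0°
Leg 2: φ1=-0.0069132, φ2=-0.5592716, Δφ=-0.5523583, Δλ=-0.9176173 rad; a=sin²(Δφ/2)+cosφ1·cosφ2·sin²(Δλ/2)=0.2406102505; c=2·atan2(√a, √(1-a))=1.025373635; dist=6371·c=6532.655 ≈ 6532.7 km; running total=14396.9 km
Leg 2 bearing: y=sinΔλ·cosφ2=-0.67315975, x=cosφ1·sinφ2-sinφ1·cosφ2·cosΔλ=-0.52699505; θ=atan2(y, x)=-128.0562° <0 so +360° → 231.9438° ≈ 231.9°
Leg 3: φ1=-0.5592716, φ2=-0.0518310, Δφ=0.5074405, Δλ=3.9037535 rad; a=sin²(Δφ/2)+cosφ1·cosφ2·sin²(Δλ/2)=0.7924135051; c=2·atan2(√a, √(1-a))=2.195463105; dist=6371·c=13987.295 ≈ 13987.3 km; running total=28384.2 km
Leg 3 bearing: y=sinΔλ·cosφ2=-0.68955882, x=cosφ1·sinφ2-sinφ1·cosφ2·cosΔλ=-0.42718380; θ=atan2(y, x)=-121.7783° <0 so +360° → 238.2217° ≈ 238.2°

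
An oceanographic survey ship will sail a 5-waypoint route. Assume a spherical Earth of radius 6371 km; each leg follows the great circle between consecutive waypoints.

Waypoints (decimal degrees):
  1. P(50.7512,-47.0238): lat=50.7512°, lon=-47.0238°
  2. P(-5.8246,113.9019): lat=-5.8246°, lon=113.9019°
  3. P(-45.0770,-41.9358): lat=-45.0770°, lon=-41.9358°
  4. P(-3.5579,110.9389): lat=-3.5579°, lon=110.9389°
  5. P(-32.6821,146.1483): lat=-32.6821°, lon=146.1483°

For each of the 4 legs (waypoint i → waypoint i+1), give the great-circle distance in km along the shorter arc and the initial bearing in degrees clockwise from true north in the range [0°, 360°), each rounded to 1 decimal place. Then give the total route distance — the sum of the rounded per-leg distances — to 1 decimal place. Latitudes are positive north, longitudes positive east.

Leg 1: φ1=0.8857755, φ2=-0.1016584, Δφ=-0.9874340, Δλ=2.8086833 rad; a=sin²(Δφ/2)+cosφ1·cosφ2·sin²(Δλ/2)=0.8367269873; c=2·atan2(√a, √(1-a))=2.309667629; dist=6371·c=14714.892 ≈ 14714.9 km; running total=14714.9 km
Leg 1 bearing: y=sinΔλ·cosφ2=0.32510685, x=cosφ1·sinφ2-sinφ1·cosφ2·cosΔλ=0.66390156; θ=atan2(y, x)=26.0906° ≈ 26.1°
Leg 2: φ1=-0.1016584, φ2=-0.7867421, Δφ=-0.6850836, Δλ=-2.7198810 rad; a=sin²(Δφ/2)+cosφ1·cosφ2·sin²(Δλ/2)=0.7845534861; c=2·atan2(√a, √(1-a))=2.176215713; dist=6371·c=13864.670 ≈ 13864.7 km; running total=28579.6 km
Leg 2 bearing: y=sinΔλ·cosφ2=-0.28904568, x=cosφ1·sinφ2-sinφ1·cosφ2·cosΔλ=-0.76978559; θ=atan2(y, x)=-159.4194° <0 so +360° → 200.5806° ≈ 200.6°
Leg 3: φ1=-0.7867421, φ2=-0.0620971, Δφ=0.7246450, Δλ=2.6681669 rad; a=sin²(Δφ/2)+cosφ1·cosφ2·sin²(Δλ/2)=0.7916677779; c=2·atan2(√a, √(1-a))=2.193625648; dist=6371·c=13975.589 ≈ 13975.6 km; running total=42555.2 km
Leg 3 bearing: y=sinΔλ·cosφ2=0.45505918, x=cosφ1·sinφ2-sinφ1·cosφ2·cosΔλ=-0.67278583; θ=atan2(y, x)=145.9263° ≈ 145.9°
Leg 4: φ1=-0.0620971, φ2=-0.5704103, Δφ=-0.5083132, Δλ=0.6145200 rad; a=sin²(Δφ/2)+cosφ1·cosφ2·sin²(Δλ/2)=0.1400607390; c=2·atan2(√a, √(1-a))=0.767169039; dist=6371·c=4887.634 ≈ 4887.6 km; running total=47442.8 km
Leg 4 bearing: y=sinΔλ·cosφ2=0.48528411, x=cosφ1·sinφ2-sinφ1·cosφ2·cosΔλ=-0.49626027; θ=atan2(y, x)=135.6407° ≈ 135.6°

Leg 1: dist=14714.9 km, bearing=26.1°
Leg 2: dist=13864.7 km, bearing=200.6°
Leg 3: dist=13975.6 km, bearing=145.9°
Leg 4: dist=4887.6 km, bearing=135.6°
Total: 47442.8 km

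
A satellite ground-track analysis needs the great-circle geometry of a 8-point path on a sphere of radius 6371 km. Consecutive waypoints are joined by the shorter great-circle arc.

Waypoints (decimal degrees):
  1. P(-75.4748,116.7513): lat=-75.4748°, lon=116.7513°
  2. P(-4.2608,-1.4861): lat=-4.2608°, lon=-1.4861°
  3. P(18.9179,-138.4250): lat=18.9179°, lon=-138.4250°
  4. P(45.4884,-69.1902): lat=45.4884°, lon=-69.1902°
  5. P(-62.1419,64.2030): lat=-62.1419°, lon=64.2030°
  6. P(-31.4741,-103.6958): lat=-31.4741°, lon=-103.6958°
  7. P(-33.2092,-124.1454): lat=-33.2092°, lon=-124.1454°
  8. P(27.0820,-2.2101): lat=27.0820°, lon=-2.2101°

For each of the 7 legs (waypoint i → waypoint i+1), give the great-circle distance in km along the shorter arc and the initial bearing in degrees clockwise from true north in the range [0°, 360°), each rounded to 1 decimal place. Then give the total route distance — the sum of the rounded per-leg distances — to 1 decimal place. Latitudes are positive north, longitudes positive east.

Leg 1: dist=10303.3 km, bearing=241.6°
Leg 2: dist=15067.7 km, bearing=292.8°
Leg 3: dist=6916.8 km, bearing=47.8°
Leg 4: dist=16547.7 km, bearing=139.0°
Leg 5: dist=9548.9 km, bearing=190.3°
Leg 6: dist=1927.7 km, bearing=258.8°
Leg 7: dist=14460.4 km, bearing=80.8°
Total: 74772.5 km

Leg 1: φ1=-1.3172838, φ2=-0.0743650, Δφ=1.2429188, Δλ=-2.0636319 rad; a=sin²(Δφ/2)+cosφ1·cosφ2·sin²(Δλ/2)=0.5232065031; c=2·atan2(√a, √(1-a))=1.617226013; dist=6371·c=10303.347 ≈ 10303.3 km; running total=10303.3 km
Leg 1 bearing: y=sinΔλ·cosφ2=-0.87855991, x=cosφ1·sinφ2-sinφ1·cosφ2·cosΔλ=-0.47537177; θ=atan2(y, x)=-118.4170° <0 so +360° → 241.5830° ≈ 241.6°
Leg 2: φ1=-0.0743650, φ2=0.3301796, Δφ=0.4045446, Δλ=-2.3900347 rad; a=sin²(Δφ/2)+cosφ1·cosφ2·sin²(Δλ/2)=0.8566691217; c=2·atan2(√a, √(1-a))=2.365046402; dist=6371·c=15067.711 ≈ 15067.7 km; running total=25371.0 km
Leg 2 bearing: y=sinΔλ·cosφ2=-0.64589703, x=cosφ1·sinφ2-sinφ1·cosφ2·cosΔλ=0.27196612; θ=atan2(y, x)=-67.1656° <0 so +360° → 292.8344° ≈ 292.8°
Leg 3: φ1=0.3301796, φ2=0.7939224, Δφ=0.4637427, Δλ=1.2083752 rad; a=sin²(Δφ/2)+cosφ1·cosφ2·sin²(Δλ/2)=0.2668378628; c=2·atan2(√a, √(1-a))=1.085665297; dist=6371·c=6916.774 ≈ 6916.8 km; running total=32287.8 km
Leg 3 bearing: y=sinΔλ·cosφ2=0.65551404, x=cosφ1·sinφ2-sinφ1·cosφ2·cosΔλ=0.59400590; θ=atan2(y, x)=47.8181° ≈ 47.8°
Leg 4: φ1=0.7939224, φ2=-1.0845808, Δφ=-1.8785031, Δλ=2.3281505 rad; a=sin²(Δφ/2)+cosφ1·cosφ2·sin²(Δλ/2)=0.9277599565; c=2·atan2(√a, √(1-a))=2.597350474; dist=6371·c=16547.720 ≈ 16547.7 km; running total=48835.5 km
Leg 4 bearing: y=sinΔλ·cosφ2=0.33955438, x=cosφ1·sinφ2-sinφ1·cosφ2·cosΔλ=-0.39088169; θ=atan2(y, x)=139.0195° ≈ 139.0°
Leg 5: φ1=-1.0845808, φ2=-0.5493267, Δφ=0.5352541, Δλ=-2.9303869 rad; a=sin²(Δφ/2)+cosφ1·cosφ2·sin²(Δλ/2)=0.4640374378; c=2·atan2(√a, √(1-a))=1.498809043; dist=6371·c=9548.912 ≈ 9548.9 km; running total=58384.4 km
Leg 5 bearing: y=sinΔλ·cosφ2=-0.17879616, x=cosφ1·sinφ2-sinφ1·cosφ2·cosΔλ=-0.98125364; θ=atan2(y, x)=-169.6733° <0 so +360° → 190.3267° ≈ 190.3°
Leg 6: φ1=-0.5493267, φ2=-0.5796099, Δφ=-0.0302832, Δλ=-0.3569129 rad; a=sin²(Δφ/2)+cosφ1·cosφ2·sin²(Δλ/2)=0.0227142424; c=2·atan2(√a, √(1-a))=0.302577829; dist=6371·c=1927.723 ≈ 1927.7 km; running total=60312.1 km
Leg 6 bearing: y=sinΔλ·cosφ2=-0.29232076, x=cosφ1·sinφ2-sinφ1·cosφ2·cosΔλ=-0.05780827; θ=atan2(y, x)=-101.1863° <0 so +360° → 258.8137° ≈ 258.8°
Leg 7: φ1=-0.5796099, φ2=0.4726701, Δφ=1.0522799, Δλ=2.1281725 rad; a=sin²(Δφ/2)+cosφ1·cosφ2·sin²(Δλ/2)=0.8216959668; c=2·atan2(√a, √(1-a))=2.269717178; dist=6371·c=14460.368 ≈ 14460.4 km; running total=74772.5 km
Leg 7 bearing: y=sinΔλ·cosφ2=0.75559691, x=cosφ1·sinφ2-sinφ1·cosφ2·cosΔλ=0.12296393; θ=atan2(y, x)=80.7569° ≈ 80.8°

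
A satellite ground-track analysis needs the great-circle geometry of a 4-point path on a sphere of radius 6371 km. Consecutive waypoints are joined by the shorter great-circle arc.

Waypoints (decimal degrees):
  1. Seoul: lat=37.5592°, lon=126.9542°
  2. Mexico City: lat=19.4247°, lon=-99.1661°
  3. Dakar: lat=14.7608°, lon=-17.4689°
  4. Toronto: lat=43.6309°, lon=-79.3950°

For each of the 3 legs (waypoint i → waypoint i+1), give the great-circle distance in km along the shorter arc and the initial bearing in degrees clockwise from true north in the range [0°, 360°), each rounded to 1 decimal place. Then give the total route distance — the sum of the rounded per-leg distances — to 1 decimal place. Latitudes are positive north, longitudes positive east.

Leg 1: φ1=0.6555317, φ2=0.3390250, Δφ=-0.3165067, Δλ=-3.9465437 rad; a=sin²(Δφ/2)+cosφ1·cosφ2·sin²(Δλ/2)=0.6577352549; c=2·atan2(√a, √(1-a))=1.891748769; dist=6371·c=12052.331 ≈ 12052.3 km; running total=12052.3 km
Leg 1 bearing: y=sinΔλ·cosφ2=0.67976854, x=cosφ1·sinφ2-sinφ1·cosφ2·cosΔλ=0.66211260; θ=atan2(y, x)=45.7538° ≈ 45.8°
Leg 2: φ1=0.3390250, φ2=0.2576246, Δφ=-0.0814004, Δλ=1.4258851 rad; a=sin²(Δφ/2)+cosφ1·cosφ2·sin²(Δλ/2)=0.3917882075; c=2·atan2(√a, √(1-a))=1.352646588; dist=6371·c=8617.711 ≈ 8617.7 km; running total=20670.0 km
Leg 2 bearing: y=sinΔλ·cosφ2=0.95686257, x=cosφ1·sinφ2-sinφ1·cosφ2·cosΔλ=0.19384236; θ=atan2(y, x)=78.5479° ≈ 78.5°
Leg 3: φ1=0.2576246, φ2=0.7615029, Δφ=0.5038783, Δλ=-1.0808143 rad; a=sin²(Δφ/2)+cosφ1·cosφ2·sin²(Δλ/2)=0.2474051536; c=2·atan2(√a, √(1-a))=1.041194572; dist=6371·c=6633.451 ≈ 6633.5 km; running total=27303.5 km
Leg 3 bearing: y=sinΔλ·cosφ2=-0.63863852, x=cosφ1·sinφ2-sinφ1·cosφ2·cosΔλ=0.58045174; θ=atan2(y, x)=-47.7326° <0 so +360° → 312.2674° ≈ 312.3°

Leg 1: dist=12052.3 km, bearing=45.8°
Leg 2: dist=8617.7 km, bearing=78.5°
Leg 3: dist=6633.5 km, bearing=312.3°
Total: 27303.5 km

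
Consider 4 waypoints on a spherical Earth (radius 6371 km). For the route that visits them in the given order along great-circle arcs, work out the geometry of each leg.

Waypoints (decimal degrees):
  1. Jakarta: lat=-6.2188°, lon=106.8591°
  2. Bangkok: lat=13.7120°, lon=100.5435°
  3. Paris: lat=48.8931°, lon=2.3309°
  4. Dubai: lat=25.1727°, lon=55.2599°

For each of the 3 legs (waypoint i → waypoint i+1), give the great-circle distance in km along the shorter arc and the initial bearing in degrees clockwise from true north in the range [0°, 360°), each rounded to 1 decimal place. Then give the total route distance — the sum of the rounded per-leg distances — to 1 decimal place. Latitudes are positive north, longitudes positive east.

Leg 1: dist=2323.3 km, bearing=342.6°
Leg 2: dist=9450.2 km, bearing=319.2°
Leg 3: dist=5250.7 km, bearing=100.3°
Total: 17024.2 km

Leg 1: φ1=-0.1085385, φ2=0.2393195, Δφ=0.3478581, Δλ=-0.1102280 rad; a=sin²(Δφ/2)+cosφ1·cosφ2·sin²(Δλ/2)=0.0328781396; c=2·atan2(√a, √(1-a))=0.364663783; dist=6371·c=2323.273 ≈ 2323.3 km; running total=2323.3 km
Leg 1 bearing: y=sinΔλ·cosφ2=-0.10686974, x=cosφ1·sinφ2-sinφ1·cosφ2·cosΔλ=0.34024628; θ=atan2(y, x)=-17.4373° <0 so +360° → 342.5627° ≈ 342.6°
Leg 2: φ1=0.2393195, φ2=0.8533456, Δφ=0.6140260, Δλ=-1.7141332 rad; a=sin²(Δφ/2)+cosφ1·cosφ2·sin²(Δλ/2)=0.4563164900; c=2·atan2(√a, √(1-a))=1.483317778; dist=6371·c=9450.218 ≈ 9450.2 km; running total=11773.5 km
Leg 2 bearing: y=sinΔλ·cosφ2=-0.65072357, x=cosφ1·sinφ2-sinφ1·cosφ2·cosΔλ=0.75427173; θ=atan2(y, x)=-40.7849° <0 so +360° → 319.2151° ≈ 319.2°
Leg 3: φ1=0.8533456, φ2=0.4393465, Δφ=-0.4139991, Δλ=0.9237853 rad; a=sin²(Δφ/2)+cosφ1·cosφ2·sin²(Δλ/2)=0.1604112629; c=2·atan2(√a, √(1-a))=0.824154921; dist=6371·c=5250.691 ≈ 5250.7 km; running total=17024.2 km
Leg 3 bearing: y=sinΔλ·cosφ2=0.72211346, x=cosφ1·sinφ2-sinφ1·cosφ2·cosΔλ=-0.13141576; θ=atan2(y, x)=100.3142° ≈ 100.3°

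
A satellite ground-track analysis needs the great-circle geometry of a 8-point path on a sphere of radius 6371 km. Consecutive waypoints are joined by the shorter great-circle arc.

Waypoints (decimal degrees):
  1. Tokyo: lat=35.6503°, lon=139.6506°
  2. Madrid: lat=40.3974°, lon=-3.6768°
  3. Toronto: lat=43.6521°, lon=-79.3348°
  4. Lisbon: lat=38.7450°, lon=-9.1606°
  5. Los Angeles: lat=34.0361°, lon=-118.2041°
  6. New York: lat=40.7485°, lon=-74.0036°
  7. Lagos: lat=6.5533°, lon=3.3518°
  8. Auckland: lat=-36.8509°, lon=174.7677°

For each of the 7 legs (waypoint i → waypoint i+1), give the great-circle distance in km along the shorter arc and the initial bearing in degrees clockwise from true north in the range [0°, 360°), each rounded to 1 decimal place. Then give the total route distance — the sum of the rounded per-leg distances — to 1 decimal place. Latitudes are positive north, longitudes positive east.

Leg 1: φ1=0.6222151, φ2=0.7050676, Δφ=0.0828525, Δλ=-2.5015350 rad; a=sin²(Δφ/2)+cosφ1·cosφ2·sin²(Δλ/2)=0.5593106486; c=2·atan2(√a, √(1-a))=1.689697587; dist=6371·c=10765.063 ≈ 10765.1 km; running total=10765.1 km
Leg 1 bearing: y=sinΔλ·cosφ2=-0.45483996, x=cosφ1·sinφ2-sinφ1·cosφ2·cosΔλ=0.88263786; θ=atan2(y, x)=-27.2629° <0 so +360° → 332.7371° ≈ 332.7°
Leg 2: φ1=0.7050676, φ2=0.7618729, Δφ=0.0568052, Δλ=-1.3204812 rad; a=sin²(Δφ/2)+cosφ1·cosφ2·sin²(Δλ/2)=0.2080731637; c=2·atan2(√a, √(1-a))=0.947328966; dist=6371·c=6035.433 ≈ 6035.4 km; running total=16800.5 km
Leg 2 bearing: y=sinΔλ·cosφ2=-0.70099479, x=cosφ1·sinφ2-sinφ1·cosφ2·cosΔλ=0.40953778; θ=atan2(y, x)=-59.7055° <0 so +360° → 300.2945° ≈ 300.3°
Leg 3: φ1=0.7618729, φ2=0.6762278, Δφ=-0.0856451, Δλ=1.2247708 rad; a=sin²(Δφ/2)+cosφ1·cosφ2·sin²(Δλ/2)=0.1882950312; c=2·atan2(√a, √(1-a))=0.897700047; dist=6371·c=5719.247 ≈ 5719.2 km; running total=22519.7 km
Leg 3 bearing: y=sinΔλ·cosφ2=0.73371066, x=cosφ1·sinφ2-sinφ1·cosφ2·cosΔλ=0.27023825; θ=atan2(y, x)=69.7804° ≈ 69.8°
Leg 4: φ1=0.6762278, φ2=0.5940420, Δφ=-0.0821858, Δλ=-1.9031681 rad; a=sin²(Δφ/2)+cosφ1·cosφ2·sin²(Δλ/2)=0.4302928179; c=2·atan2(√a, √(1-a))=1.430926348; dist=6371·c=9116.432 ≈ 9116.4 km; running total=31636.1 km
Leg 4 bearing: y=sinΔλ·cosφ2=-0.78333208, x=cosφ1·sinφ2-sinφ1·cosφ2·cosΔλ=0.60576769; θ=atan2(y, x)=-52.2844° <0 so +360° → 307.7156° ≈ 307.7°
Leg 5: φ1=0.5940420, φ2=0.7111955, Δφ=0.1171535, Δλ=0.7714443 rad; a=sin²(Δφ/2)+cosφ1·cosφ2·sin²(Δλ/2)=0.0922905518; c=2·atan2(√a, √(1-a))=0.617343857; dist=6371·c=3933.098 ≈ 3933.1 km; running total=35569.2 km
Leg 5 bearing: y=sinΔλ·cosφ2=0.52816452, x=cosφ1·sinφ2-sinφ1·cosφ2·cosΔλ=0.23692670; θ=atan2(y, x)=65.8397° ≈ 65.8°
Leg 6: φ1=0.7111955, φ2=0.1143767, Δφ=-0.5968188, Δλ=1.3501064 rad; a=sin²(Δφ/2)+cosφ1·cosφ2·sin²(Δλ/2)=0.3803755739; c=2·atan2(√a, √(1-a))=1.329204165; dist=6371·c=8468.360 ≈ 8468.4 km; running total=44037.6 km
Leg 6 bearing: y=sinΔλ·cosφ2=0.96937125, x=cosφ1·sinφ2-sinφ1·cosφ2·cosΔλ=-0.05549211; θ=atan2(y, x)=93.2763° ≈ 93.3°
Leg 7: φ1=0.1143767, φ2=-0.6431695, Δφ=-0.7575462, Δλ=2.9917718 rad; a=sin²(Δφ/2)+cosφ1·cosφ2·sin²(Δλ/2)=0.9272556484; c=2·atan2(√a, √(1-a))=2.595405597; dist=6371·c=16535.329 ≈ 16535.3 km; running total=60572.9 km
Leg 7 bearing: y=sinΔλ·cosφ2=0.11943845, x=cosφ1·sinφ2-sinφ1·cosφ2·cosΔλ=-0.50551449; θ=atan2(y, x)=166.7065° ≈ 166.7°

Leg 1: dist=10765.1 km, bearing=332.7°
Leg 2: dist=6035.4 km, bearing=300.3°
Leg 3: dist=5719.2 km, bearing=69.8°
Leg 4: dist=9116.4 km, bearing=307.7°
Leg 5: dist=3933.1 km, bearing=65.8°
Leg 6: dist=8468.4 km, bearing=93.3°
Leg 7: dist=16535.3 km, bearing=166.7°
Total: 60572.9 km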